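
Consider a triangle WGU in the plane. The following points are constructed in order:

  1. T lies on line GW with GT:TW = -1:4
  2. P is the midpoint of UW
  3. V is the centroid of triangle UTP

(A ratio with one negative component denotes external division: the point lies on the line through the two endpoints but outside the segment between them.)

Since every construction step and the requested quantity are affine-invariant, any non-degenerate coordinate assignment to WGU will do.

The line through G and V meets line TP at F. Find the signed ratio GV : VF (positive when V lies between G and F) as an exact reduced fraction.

GV:VF = -7/4

Choose coordinates W = (0, 0), G = (1, 0), U = (0, 1).
1. T lies on line GW with GT:TW = -1:4 ⇒ T = (4/3, 0)
2. P is the midpoint of UW ⇒ P = (0, 1/2)
3. V is the centroid of triangle UTP ⇒ V = (4/9, 1/2)
line GV meets TP at F = (16/21, 3/14)
V = G + t·(F−G) with t = 7/3, so GV:VF = 7/3:-4/3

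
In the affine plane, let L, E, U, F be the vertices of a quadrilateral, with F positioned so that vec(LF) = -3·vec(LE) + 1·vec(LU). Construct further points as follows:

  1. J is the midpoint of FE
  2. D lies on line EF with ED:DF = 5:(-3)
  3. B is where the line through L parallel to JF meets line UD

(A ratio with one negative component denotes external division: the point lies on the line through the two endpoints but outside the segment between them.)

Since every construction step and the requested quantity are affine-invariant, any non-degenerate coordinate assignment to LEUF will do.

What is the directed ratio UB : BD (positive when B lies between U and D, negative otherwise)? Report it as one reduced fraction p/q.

UB:BD = -4

Assign L = (0, 0), E = (1, 0), U = (0, 1), F = (-3, 1) — the answer is frame-independent, so this choice is without loss of generality.
1. J is the midpoint of FE ⇒ J = (-1, 1/2)
2. D lies on line EF with ED:DF = 5:(-3) ⇒ D = (-9, 5/2)
3. B is where the line through L parallel to JF meets line UD ⇒ B = (-12, 3)
B = U + t·(D−U) with t = 4/3, so UB:BD = t:(1−t) = 4/3:-1/3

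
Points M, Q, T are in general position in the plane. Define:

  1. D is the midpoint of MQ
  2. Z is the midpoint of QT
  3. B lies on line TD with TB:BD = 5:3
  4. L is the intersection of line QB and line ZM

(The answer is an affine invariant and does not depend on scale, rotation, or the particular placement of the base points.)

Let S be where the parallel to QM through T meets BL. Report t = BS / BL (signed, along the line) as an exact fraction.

Set M = (0, 0), Q = (1, 0), T = (0, 1); any affine frame gives the same invariant.
1. D is the midpoint of MQ ⇒ D = (1/2, 0)
2. Z is the midpoint of QT ⇒ Z = (1/2, 1/2)
3. B lies on line TD with TB:BD = 5:3 ⇒ B = (5/16, 3/8)
4. L is the intersection of line QB and line ZM ⇒ L = (6/17, 6/17)
through T parallel to QM: direction (-1, 0); meets BL at S = (-5/6, 1)
S = B + t·(L−B) with t = -85/3

t = -85/3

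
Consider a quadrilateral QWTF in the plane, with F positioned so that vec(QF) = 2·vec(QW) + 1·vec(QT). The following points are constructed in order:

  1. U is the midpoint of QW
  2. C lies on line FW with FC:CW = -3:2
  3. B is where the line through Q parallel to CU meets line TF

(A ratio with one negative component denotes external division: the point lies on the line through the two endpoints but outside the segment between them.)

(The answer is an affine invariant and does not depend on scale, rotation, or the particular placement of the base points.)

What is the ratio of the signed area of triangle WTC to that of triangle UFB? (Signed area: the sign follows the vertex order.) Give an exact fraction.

Set Q = (0, 0), W = (1, 0), T = (0, 1), F = (2, 1); any affine frame gives the same invariant.
1. U is the midpoint of QW ⇒ U = (1/2, 0)
2. C lies on line FW with FC:CW = -3:2 ⇒ C = (-1, -2)
3. B is where the line through Q parallel to CU meets line TF ⇒ B = (3/4, 1)
2·[WTC] = 4, 2·[UFB] = 5/4
[WTC]:[UFB] = 4:5/4 = 16/5

[WTC]:[UFB] = 16/5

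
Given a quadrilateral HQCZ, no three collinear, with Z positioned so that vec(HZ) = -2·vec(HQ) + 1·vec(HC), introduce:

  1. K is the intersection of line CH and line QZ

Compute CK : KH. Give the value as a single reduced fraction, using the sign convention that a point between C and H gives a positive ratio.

CK:KH = 2

Set H = (0, 0), Q = (1, 0), C = (0, 1), Z = (-2, 1); any affine frame gives the same invariant.
1. K is the intersection of line CH and line QZ ⇒ K = (0, 1/3)
K = C + t·(H−C) with t = 2/3, so CK:KH = t:(1−t) = 2/3:1/3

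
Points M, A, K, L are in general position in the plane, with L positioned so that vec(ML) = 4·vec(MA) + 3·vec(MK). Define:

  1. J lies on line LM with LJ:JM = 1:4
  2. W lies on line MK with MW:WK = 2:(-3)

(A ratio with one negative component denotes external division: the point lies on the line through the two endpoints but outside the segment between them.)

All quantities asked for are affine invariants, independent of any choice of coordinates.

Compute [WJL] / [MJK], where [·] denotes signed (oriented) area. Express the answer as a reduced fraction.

Set M = (0, 0), A = (1, 0), K = (0, 1), L = (4, 3); any affine frame gives the same invariant.
1. J lies on line LM with LJ:JM = 1:4 ⇒ J = (16/5, 12/5)
2. W lies on line MK with MW:WK = 2:(-3) ⇒ W = (0, -2)
2·[WJL] = -8/5, 2·[MJK] = 16/5
[WJL]:[MJK] = -8/5:16/5 = -1/2

[WJL]:[MJK] = -1/2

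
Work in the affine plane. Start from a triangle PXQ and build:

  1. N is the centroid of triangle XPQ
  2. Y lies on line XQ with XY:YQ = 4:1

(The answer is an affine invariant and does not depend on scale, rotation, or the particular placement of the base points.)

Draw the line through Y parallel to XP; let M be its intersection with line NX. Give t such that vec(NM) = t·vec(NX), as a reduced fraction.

Assign P = (0, 0), X = (1, 0), Q = (0, 1) — the answer is frame-independent, so this choice is without loss of generality.
1. N is the centroid of triangle XPQ ⇒ N = (1/3, 1/3)
2. Y lies on line XQ with XY:YQ = 4:1 ⇒ Y = (1/5, 4/5)
through Y parallel to XP: direction (-1, 0); meets NX at M = (-3/5, 4/5)
M = N + t·(X−N) with t = -7/5

t = -7/5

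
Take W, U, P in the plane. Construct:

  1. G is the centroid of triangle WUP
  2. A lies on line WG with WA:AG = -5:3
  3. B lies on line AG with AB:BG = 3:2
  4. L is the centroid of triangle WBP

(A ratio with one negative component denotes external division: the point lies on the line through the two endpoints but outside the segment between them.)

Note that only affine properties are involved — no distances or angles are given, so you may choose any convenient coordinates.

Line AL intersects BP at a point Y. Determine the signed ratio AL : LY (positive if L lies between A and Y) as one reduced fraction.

AL:LY = -43/16

Set W = (0, 0), U = (1, 0), P = (0, 1); any affine frame gives the same invariant.
1. G is the centroid of triangle WUP ⇒ G = (1/3, 1/3)
2. A lies on line WG with WA:AG = -5:3 ⇒ A = (5/6, 5/6)
3. B lies on line AG with AB:BG = 3:2 ⇒ B = (8/15, 8/15)
4. L is the centroid of triangle WBP ⇒ L = (8/45, 23/45)
line AL meets BP at Y = (272/645, 407/645)
L = A + t·(Y−A) with t = 43/27, so AL:LY = 43/27:-16/27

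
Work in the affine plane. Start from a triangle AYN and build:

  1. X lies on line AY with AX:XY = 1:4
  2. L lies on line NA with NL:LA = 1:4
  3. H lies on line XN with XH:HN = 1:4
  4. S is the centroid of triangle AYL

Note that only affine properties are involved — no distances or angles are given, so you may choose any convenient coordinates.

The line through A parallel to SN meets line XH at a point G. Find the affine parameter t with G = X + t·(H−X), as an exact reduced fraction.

t = -55/14

Assign A = (0, 0), Y = (1, 0), N = (0, 1) — the answer is frame-independent, so this choice is without loss of generality.
1. X lies on line AY with AX:XY = 1:4 ⇒ X = (1/5, 0)
2. L lies on line NA with NL:LA = 1:4 ⇒ L = (0, 4/5)
3. H lies on line XN with XH:HN = 1:4 ⇒ H = (4/25, 1/5)
4. S is the centroid of triangle AYL ⇒ S = (1/3, 4/15)
through A parallel to SN: direction (-1/3, 11/15); meets XH at G = (5/14, -11/14)
G = X + t·(H−X) with t = -55/14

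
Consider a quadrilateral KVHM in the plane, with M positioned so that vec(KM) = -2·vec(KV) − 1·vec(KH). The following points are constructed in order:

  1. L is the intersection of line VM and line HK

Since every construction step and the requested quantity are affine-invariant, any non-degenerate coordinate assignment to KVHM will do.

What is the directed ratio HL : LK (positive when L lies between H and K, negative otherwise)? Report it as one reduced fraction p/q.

HL:LK = -4

Assign K = (0, 0), V = (1, 0), H = (0, 1), M = (-2, -1) — the answer is frame-independent, so this choice is without loss of generality.
1. L is the intersection of line VM and line HK ⇒ L = (0, -1/3)
L = H + t·(K−H) with t = 4/3, so HL:LK = t:(1−t) = 4/3:-1/3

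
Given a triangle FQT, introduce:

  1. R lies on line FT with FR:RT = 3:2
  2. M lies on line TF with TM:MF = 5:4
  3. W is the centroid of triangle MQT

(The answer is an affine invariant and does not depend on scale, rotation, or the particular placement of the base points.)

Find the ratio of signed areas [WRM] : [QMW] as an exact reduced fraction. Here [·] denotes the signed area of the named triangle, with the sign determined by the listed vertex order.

[WRM]:[QMW] = -7/25

Assign F = (0, 0), Q = (1, 0), T = (0, 1) — the answer is frame-independent, so this choice is without loss of generality.
1. R lies on line FT with FR:RT = 3:2 ⇒ R = (0, 3/5)
2. M lies on line TF with TM:MF = 5:4 ⇒ M = (0, 4/9)
3. W is the centroid of triangle MQT ⇒ W = (1/3, 13/27)
2·[WRM] = 7/135, 2·[QMW] = -5/27
[WRM]:[QMW] = 7/135:-5/27 = -7/25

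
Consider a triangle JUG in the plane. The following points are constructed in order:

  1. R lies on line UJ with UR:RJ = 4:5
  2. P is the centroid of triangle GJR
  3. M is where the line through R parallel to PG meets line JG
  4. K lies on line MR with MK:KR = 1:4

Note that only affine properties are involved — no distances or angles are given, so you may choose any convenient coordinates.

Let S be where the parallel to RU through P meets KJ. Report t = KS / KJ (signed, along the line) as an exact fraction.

t = 19/24

Choose coordinates J = (0, 0), U = (1, 0), G = (0, 1).
1. R lies on line UJ with UR:RJ = 4:5 ⇒ R = (5/9, 0)
2. P is the centroid of triangle GJR ⇒ P = (5/27, 1/3)
3. M is where the line through R parallel to PG meets line JG ⇒ M = (0, 2)
4. K lies on line MR with MK:KR = 1:4 ⇒ K = (1/9, 8/5)
through P parallel to RU: direction (4/9, 0); meets KJ at S = (5/216, 1/3)
S = K + t·(J−K) with t = 19/24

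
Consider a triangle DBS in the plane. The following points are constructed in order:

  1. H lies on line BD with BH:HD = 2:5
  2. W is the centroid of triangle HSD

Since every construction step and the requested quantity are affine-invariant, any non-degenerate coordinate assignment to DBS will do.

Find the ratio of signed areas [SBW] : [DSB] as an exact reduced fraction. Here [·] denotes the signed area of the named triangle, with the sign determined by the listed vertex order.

Set D = (0, 0), B = (1, 0), S = (0, 1); any affine frame gives the same invariant.
1. H lies on line BD with BH:HD = 2:5 ⇒ H = (5/7, 0)
2. W is the centroid of triangle HSD ⇒ W = (5/21, 1/3)
2·[SBW] = -3/7, 2·[DSB] = -1
[SBW]:[DSB] = -3/7:-1 = 3/7

[SBW]:[DSB] = 3/7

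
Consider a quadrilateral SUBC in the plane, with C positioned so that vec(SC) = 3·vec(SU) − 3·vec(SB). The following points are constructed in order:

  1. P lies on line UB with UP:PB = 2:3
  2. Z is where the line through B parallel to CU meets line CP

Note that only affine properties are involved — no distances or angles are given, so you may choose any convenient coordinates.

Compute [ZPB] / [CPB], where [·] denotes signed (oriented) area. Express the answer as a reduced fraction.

[ZPB]:[CPB] = -3/2

Choose coordinates S = (0, 0), U = (1, 0), B = (0, 1), C = (3, -3).
1. P lies on line UB with UP:PB = 2:3 ⇒ P = (3/5, 2/5)
2. Z is where the line through B parallel to CU meets line CP ⇒ Z = (-3, 11/2)
2·[ZPB] = -9/10, 2·[CPB] = 3/5
[ZPB]:[CPB] = -9/10:3/5 = -3/2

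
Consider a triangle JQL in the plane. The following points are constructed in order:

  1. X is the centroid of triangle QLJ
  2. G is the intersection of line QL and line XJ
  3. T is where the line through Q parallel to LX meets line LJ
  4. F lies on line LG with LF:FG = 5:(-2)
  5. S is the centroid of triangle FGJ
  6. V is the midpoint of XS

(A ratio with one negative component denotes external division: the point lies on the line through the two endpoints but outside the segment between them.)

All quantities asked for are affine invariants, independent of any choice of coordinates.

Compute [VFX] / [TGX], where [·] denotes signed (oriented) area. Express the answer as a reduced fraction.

Set J = (0, 0), Q = (1, 0), L = (0, 1); any affine frame gives the same invariant.
1. X is the centroid of triangle QLJ ⇒ X = (1/3, 1/3)
2. G is the intersection of line QL and line XJ ⇒ G = (1/2, 1/2)
3. T is where the line through Q parallel to LX meets line LJ ⇒ T = (0, 2)
4. F lies on line LG with LF:FG = 5:(-2) ⇒ F = (5/6, 1/6)
5. S is the centroid of triangle FGJ ⇒ S = (4/9, 2/9)
6. V is the midpoint of XS ⇒ V = (7/18, 5/18)
2·[VFX] = 1/54, 2·[TGX] = -1/3
[VFX]:[TGX] = 1/54:-1/3 = -1/18

[VFX]:[TGX] = -1/18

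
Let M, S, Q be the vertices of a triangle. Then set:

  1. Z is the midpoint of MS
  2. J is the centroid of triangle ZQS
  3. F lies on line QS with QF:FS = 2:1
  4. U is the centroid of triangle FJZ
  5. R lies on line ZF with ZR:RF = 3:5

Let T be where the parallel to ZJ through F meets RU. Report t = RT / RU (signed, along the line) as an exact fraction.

Work in coordinates with M = (0, 0), S = (1, 0), Q = (0, 1).
1. Z is the midpoint of MS ⇒ Z = (1/2, 0)
2. J is the centroid of triangle ZQS ⇒ J = (1/2, 1/3)
3. F lies on line QS with QF:FS = 2:1 ⇒ F = (2/3, 1/3)
4. U is the centroid of triangle FJZ ⇒ U = (5/9, 2/9)
5. R lies on line ZF with ZR:RF = 3:5 ⇒ R = (9/16, 1/8)
through F parallel to ZJ: direction (0, 1/3); meets RU at T = (2/3, -4/3)
T = R + t·(U−R) with t = -15

t = -15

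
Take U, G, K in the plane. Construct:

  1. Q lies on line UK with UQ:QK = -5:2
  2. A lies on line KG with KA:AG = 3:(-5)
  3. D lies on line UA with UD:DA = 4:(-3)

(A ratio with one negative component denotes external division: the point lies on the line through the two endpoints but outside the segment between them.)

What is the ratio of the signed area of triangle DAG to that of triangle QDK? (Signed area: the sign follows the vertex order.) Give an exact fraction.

Assign U = (0, 0), G = (1, 0), K = (0, 1) — the answer is frame-independent, so this choice is without loss of generality.
1. Q lies on line UK with UQ:QK = -5:2 ⇒ Q = (0, 5/3)
2. A lies on line KG with KA:AG = 3:(-5) ⇒ A = (-3/2, 5/2)
3. D lies on line UA with UD:DA = 4:(-3) ⇒ D = (-6, 10)
2·[DAG] = 15/2, 2·[QDK] = 4
[DAG]:[QDK] = 15/2:4 = 15/8

[DAG]:[QDK] = 15/8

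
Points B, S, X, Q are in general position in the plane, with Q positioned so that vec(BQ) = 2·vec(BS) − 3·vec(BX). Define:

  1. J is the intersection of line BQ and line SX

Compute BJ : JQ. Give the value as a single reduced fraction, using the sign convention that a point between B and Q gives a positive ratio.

BJ:JQ = -1/2

Assign B = (0, 0), S = (1, 0), X = (0, 1), Q = (2, -3) — the answer is frame-independent, so this choice is without loss of generality.
1. J is the intersection of line BQ and line SX ⇒ J = (-2, 3)
J = B + t·(Q−B) with t = -1, so BJ:JQ = t:(1−t) = -1:2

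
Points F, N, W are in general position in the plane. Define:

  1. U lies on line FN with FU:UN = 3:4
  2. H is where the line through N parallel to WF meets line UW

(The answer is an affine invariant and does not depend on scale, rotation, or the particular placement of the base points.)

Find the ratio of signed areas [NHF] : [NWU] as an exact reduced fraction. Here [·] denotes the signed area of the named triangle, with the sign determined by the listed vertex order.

[NHF]:[NWU] = -7/3

Choose coordinates F = (0, 0), N = (1, 0), W = (0, 1).
1. U lies on line FN with FU:UN = 3:4 ⇒ U = (3/7, 0)
2. H is where the line through N parallel to WF meets line UW ⇒ H = (1, -4/3)
2·[NHF] = -4/3, 2·[NWU] = 4/7
[NHF]:[NWU] = -4/3:4/7 = -7/3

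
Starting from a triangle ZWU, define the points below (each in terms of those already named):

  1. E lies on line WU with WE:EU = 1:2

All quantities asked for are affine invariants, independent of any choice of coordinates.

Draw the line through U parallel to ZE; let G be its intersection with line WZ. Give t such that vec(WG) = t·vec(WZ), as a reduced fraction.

Choose coordinates Z = (0, 0), W = (1, 0), U = (0, 1).
1. E lies on line WU with WE:EU = 1:2 ⇒ E = (2/3, 1/3)
through U parallel to ZE: direction (2/3, 1/3); meets WZ at G = (-2, 0)
G = W + t·(Z−W) with t = 3

t = 3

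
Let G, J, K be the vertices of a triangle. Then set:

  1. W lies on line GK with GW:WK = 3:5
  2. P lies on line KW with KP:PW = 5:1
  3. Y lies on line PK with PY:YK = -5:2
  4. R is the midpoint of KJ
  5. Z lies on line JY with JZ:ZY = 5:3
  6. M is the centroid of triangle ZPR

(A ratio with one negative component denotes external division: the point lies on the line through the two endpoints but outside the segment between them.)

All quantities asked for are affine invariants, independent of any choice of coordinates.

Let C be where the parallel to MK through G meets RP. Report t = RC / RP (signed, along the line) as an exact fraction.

Work in coordinates with G = (0, 0), J = (1, 0), K = (0, 1).
1. W lies on line GK with GW:WK = 3:5 ⇒ W = (0, 3/8)
2. P lies on line KW with KP:PW = 5:1 ⇒ P = (0, 23/48)
3. Y lies on line PK with PY:YK = -5:2 ⇒ Y = (0, 97/72)
4. R is the midpoint of KJ ⇒ R = (1/2, 1/2)
5. Z lies on line JY with JZ:ZY = 5:3 ⇒ Z = (3/8, 485/576)
6. M is the centroid of triangle ZPR ⇒ M = (7/24, 1049/1728)
through G parallel to MK: direction (-7/24, 679/1728); meets RP at C = (-69/200, 2231/4800)
C = R + t·(P−R) with t = 169/100

t = 169/100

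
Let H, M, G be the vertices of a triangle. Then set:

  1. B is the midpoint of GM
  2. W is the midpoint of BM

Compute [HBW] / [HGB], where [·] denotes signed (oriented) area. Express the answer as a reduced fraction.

[HBW]:[HGB] = 1/2

Assign H = (0, 0), M = (1, 0), G = (0, 1) — the answer is frame-independent, so this choice is without loss of generality.
1. B is the midpoint of GM ⇒ B = (1/2, 1/2)
2. W is the midpoint of BM ⇒ W = (3/4, 1/4)
2·[HBW] = -1/4, 2·[HGB] = -1/2
[HBW]:[HGB] = -1/4:-1/2 = 1/2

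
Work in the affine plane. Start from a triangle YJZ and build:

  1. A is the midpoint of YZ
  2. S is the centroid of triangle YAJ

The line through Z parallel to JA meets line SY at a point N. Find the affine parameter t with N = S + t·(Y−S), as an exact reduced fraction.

t = -2

Assign Y = (0, 0), J = (1, 0), Z = (0, 1) — the answer is frame-independent, so this choice is without loss of generality.
1. A is the midpoint of YZ ⇒ A = (0, 1/2)
2. S is the centroid of triangle YAJ ⇒ S = (1/3, 1/6)
through Z parallel to JA: direction (-1, 1/2); meets SY at N = (1, 1/2)
N = S + t·(Y−S) with t = -2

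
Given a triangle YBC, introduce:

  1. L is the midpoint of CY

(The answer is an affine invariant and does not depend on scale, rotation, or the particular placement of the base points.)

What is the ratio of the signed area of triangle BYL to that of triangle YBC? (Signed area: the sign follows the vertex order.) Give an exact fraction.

Choose coordinates Y = (0, 0), B = (1, 0), C = (0, 1).
1. L is the midpoint of CY ⇒ L = (0, 1/2)
2·[BYL] = -1/2, 2·[YBC] = 1
[BYL]:[YBC] = -1/2:1 = -1/2

[BYL]:[YBC] = -1/2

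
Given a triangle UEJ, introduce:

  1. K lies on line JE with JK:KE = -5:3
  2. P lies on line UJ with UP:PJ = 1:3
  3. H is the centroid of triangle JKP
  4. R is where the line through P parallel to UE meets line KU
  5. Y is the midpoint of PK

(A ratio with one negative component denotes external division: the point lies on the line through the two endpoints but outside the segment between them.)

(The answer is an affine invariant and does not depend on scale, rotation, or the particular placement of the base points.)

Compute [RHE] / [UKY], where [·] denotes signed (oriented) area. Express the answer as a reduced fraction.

[RHE]:[UKY] = 23/45

Choose coordinates U = (0, 0), E = (1, 0), J = (0, 1).
1. K lies on line JE with JK:KE = -5:3 ⇒ K = (5/2, -3/2)
2. P lies on line UJ with UP:PJ = 1:3 ⇒ P = (0, 1/4)
3. H is the centroid of triangle JKP ⇒ H = (5/6, -1/12)
4. R is where the line through P parallel to UE meets line KU ⇒ R = (-5/12, 1/4)
5. Y is the midpoint of PK ⇒ Y = (5/4, -5/8)
2·[RHE] = 23/144, 2·[UKY] = 5/16
[RHE]:[UKY] = 23/144:5/16 = 23/45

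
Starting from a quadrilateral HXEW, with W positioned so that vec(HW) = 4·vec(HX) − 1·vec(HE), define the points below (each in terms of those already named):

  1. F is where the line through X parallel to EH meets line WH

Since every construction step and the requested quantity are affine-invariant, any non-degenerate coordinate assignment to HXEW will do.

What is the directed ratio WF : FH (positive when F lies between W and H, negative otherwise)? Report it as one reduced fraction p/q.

WF:FH = 3

Work in coordinates with H = (0, 0), X = (1, 0), E = (0, 1), W = (4, -1).
1. F is where the line through X parallel to EH meets line WH ⇒ F = (1, -1/4)
F = W + t·(H−W) with t = 3/4, so WF:FH = t:(1−t) = 3/4:1/4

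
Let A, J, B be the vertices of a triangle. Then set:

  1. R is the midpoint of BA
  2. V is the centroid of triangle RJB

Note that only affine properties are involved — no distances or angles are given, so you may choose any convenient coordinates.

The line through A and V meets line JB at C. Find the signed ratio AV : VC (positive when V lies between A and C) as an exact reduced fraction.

Assign A = (0, 0), J = (1, 0), B = (0, 1) — the answer is frame-independent, so this choice is without loss of generality.
1. R is the midpoint of BA ⇒ R = (0, 1/2)
2. V is the centroid of triangle RJB ⇒ V = (1/3, 1/2)
line AV meets JB at C = (2/5, 3/5)
V = A + t·(C−A) with t = 5/6, so AV:VC = 5/6:1/6

AV:VC = 5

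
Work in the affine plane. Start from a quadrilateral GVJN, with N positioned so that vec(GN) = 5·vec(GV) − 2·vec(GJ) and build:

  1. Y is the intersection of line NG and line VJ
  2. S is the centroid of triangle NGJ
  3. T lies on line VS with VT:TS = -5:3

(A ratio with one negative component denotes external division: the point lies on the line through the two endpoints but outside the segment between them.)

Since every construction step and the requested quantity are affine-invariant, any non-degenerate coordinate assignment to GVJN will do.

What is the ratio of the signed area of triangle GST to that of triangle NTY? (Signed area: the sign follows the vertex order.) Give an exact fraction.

Set G = (0, 0), V = (1, 0), J = (0, 1), N = (5, -2); any affine frame gives the same invariant.
1. Y is the intersection of line NG and line VJ ⇒ Y = (5/3, -2/3)
2. S is the centroid of triangle NGJ ⇒ S = (5/3, -1/3)
3. T lies on line VS with VT:TS = -5:3 ⇒ T = (8/3, -5/6)
2·[GST] = -1/2, 2·[NTY] = 7/9
[GST]:[NTY] = -1/2:7/9 = -9/14

[GST]:[NTY] = -9/14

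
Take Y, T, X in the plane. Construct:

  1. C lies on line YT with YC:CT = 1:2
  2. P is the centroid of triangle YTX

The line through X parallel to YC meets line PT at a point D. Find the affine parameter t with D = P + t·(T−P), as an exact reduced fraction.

Work in coordinates with Y = (0, 0), T = (1, 0), X = (0, 1).
1. C lies on line YT with YC:CT = 1:2 ⇒ C = (1/3, 0)
2. P is the centroid of triangle YTX ⇒ P = (1/3, 1/3)
through X parallel to YC: direction (1/3, 0); meets PT at D = (-1, 1)
D = P + t·(T−P) with t = -2

t = -2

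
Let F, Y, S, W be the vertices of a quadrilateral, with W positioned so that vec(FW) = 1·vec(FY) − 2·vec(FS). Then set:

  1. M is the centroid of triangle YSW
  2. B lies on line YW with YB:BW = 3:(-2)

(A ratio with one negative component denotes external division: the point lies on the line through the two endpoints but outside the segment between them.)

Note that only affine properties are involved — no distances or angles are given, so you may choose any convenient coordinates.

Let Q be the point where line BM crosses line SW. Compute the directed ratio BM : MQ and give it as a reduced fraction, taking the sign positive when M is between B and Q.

Set F = (0, 0), Y = (1, 0), S = (0, 1), W = (1, -2); any affine frame gives the same invariant.
1. M is the centroid of triangle YSW ⇒ M = (2/3, -1/3)
2. B lies on line YW with YB:BW = 3:(-2) ⇒ B = (1, -6)
line BM meets SW at Q = (5/7, -8/7)
M = B + t·(Q−B) with t = 7/6, so BM:MQ = 7/6:-1/6

BM:MQ = -7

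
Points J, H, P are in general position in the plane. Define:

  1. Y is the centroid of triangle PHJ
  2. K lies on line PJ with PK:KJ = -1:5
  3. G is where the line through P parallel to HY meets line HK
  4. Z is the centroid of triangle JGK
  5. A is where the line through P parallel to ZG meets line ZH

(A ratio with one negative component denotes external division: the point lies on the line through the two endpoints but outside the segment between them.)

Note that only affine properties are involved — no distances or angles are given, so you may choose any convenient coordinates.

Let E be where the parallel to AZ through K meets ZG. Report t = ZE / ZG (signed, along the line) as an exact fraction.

Choose coordinates J = (0, 0), H = (1, 0), P = (0, 1).
1. Y is the centroid of triangle PHJ ⇒ Y = (1/3, 1/3)
2. K lies on line PJ with PK:KJ = -1:5 ⇒ K = (0, 5/4)
3. G is where the line through P parallel to HY meets line HK ⇒ G = (1/3, 5/6)
4. Z is the centroid of triangle JGK ⇒ Z = (1/9, 25/36)
5. A is where the line through P parallel to ZG meets line ZH ⇒ A = (-7/45, 65/72)
through K parallel to AZ: direction (4/15, -5/24); meets ZG at E = (4/9, 65/72)
E = Z + t·(G−Z) with t = 3/2

t = 3/2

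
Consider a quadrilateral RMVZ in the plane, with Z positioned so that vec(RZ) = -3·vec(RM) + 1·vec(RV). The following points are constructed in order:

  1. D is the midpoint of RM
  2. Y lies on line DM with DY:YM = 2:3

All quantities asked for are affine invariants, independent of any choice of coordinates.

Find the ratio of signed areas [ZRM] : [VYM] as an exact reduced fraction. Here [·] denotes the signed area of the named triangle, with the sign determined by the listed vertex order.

Set R = (0, 0), M = (1, 0), V = (0, 1), Z = (-3, 1); any affine frame gives the same invariant.
1. D is the midpoint of RM ⇒ D = (1/2, 0)
2. Y lies on line DM with DY:YM = 2:3 ⇒ Y = (7/10, 0)
2·[ZRM] = 1, 2·[VYM] = 3/10
[ZRM]:[VYM] = 1:3/10 = 10/3

[ZRM]:[VYM] = 10/3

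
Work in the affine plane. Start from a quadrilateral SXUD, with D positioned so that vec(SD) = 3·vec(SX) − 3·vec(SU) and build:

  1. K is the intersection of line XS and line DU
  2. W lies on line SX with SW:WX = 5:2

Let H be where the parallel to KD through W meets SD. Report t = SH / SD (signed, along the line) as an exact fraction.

t = 20/21

Work in coordinates with S = (0, 0), X = (1, 0), U = (0, 1), D = (3, -3).
1. K is the intersection of line XS and line DU ⇒ K = (3/4, 0)
2. W lies on line SX with SW:WX = 5:2 ⇒ W = (5/7, 0)
through W parallel to KD: direction (9/4, -3); meets SD at H = (20/7, -20/7)
H = S + t·(D−S) with t = 20/21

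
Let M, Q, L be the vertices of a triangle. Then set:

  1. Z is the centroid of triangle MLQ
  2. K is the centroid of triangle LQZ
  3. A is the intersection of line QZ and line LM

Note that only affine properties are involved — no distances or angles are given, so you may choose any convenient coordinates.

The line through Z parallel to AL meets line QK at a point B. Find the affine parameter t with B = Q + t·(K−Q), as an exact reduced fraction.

t = 6/5

Choose coordinates M = (0, 0), Q = (1, 0), L = (0, 1).
1. Z is the centroid of triangle MLQ ⇒ Z = (1/3, 1/3)
2. K is the centroid of triangle LQZ ⇒ K = (4/9, 4/9)
3. A is the intersection of line QZ and line LM ⇒ A = (0, 1/2)
through Z parallel to AL: direction (0, 1/2); meets QK at B = (1/3, 8/15)
B = Q + t·(K−Q) with t = 6/5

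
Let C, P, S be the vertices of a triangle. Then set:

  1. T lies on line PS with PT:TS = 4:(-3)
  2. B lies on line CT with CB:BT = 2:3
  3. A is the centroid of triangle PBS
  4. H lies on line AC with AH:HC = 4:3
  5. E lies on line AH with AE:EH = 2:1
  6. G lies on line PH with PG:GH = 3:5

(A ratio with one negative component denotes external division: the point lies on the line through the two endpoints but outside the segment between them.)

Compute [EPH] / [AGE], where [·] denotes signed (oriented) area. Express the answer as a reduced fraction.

Choose coordinates C = (0, 0), P = (1, 0), S = (0, 1).
1. T lies on line PS with PT:TS = 4:(-3) ⇒ T = (-3, 4)
2. B lies on line CT with CB:BT = 2:3 ⇒ B = (-6/5, 8/5)
3. A is the centroid of triangle PBS ⇒ A = (-1/15, 13/15)
4. H lies on line AC with AH:HC = 4:3 ⇒ H = (-1/35, 13/35)
5. E lies on line AH with AE:EH = 2:1 ⇒ E = (-13/315, 169/315)
6. G lies on line PH with PG:GH = 3:5 ⇒ G = (43/70, 39/280)
2·[EPH] = -52/315, 2·[AGE] = -13/63
[EPH]:[AGE] = -52/315:-13/63 = 4/5

[EPH]:[AGE] = 4/5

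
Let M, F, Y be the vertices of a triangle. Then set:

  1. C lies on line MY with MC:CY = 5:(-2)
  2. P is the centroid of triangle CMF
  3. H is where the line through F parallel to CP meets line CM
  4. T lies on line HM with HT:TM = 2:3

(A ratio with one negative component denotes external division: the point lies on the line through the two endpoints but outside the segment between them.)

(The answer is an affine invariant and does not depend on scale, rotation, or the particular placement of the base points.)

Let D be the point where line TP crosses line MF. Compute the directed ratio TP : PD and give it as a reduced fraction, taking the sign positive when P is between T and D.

Work in coordinates with M = (0, 0), F = (1, 0), Y = (0, 1).
1. C lies on line MY with MC:CY = 5:(-2) ⇒ C = (0, 5/3)
2. P is the centroid of triangle CMF ⇒ P = (1/3, 5/9)
3. H is where the line through F parallel to CP meets line CM ⇒ H = (0, 10/3)
4. T lies on line HM with HT:TM = 2:3 ⇒ T = (0, 2)
line TP meets MF at D = (6/13, 0)
P = T + t·(D−T) with t = 13/18, so TP:PD = 13/18:5/18

TP:PD = 13/5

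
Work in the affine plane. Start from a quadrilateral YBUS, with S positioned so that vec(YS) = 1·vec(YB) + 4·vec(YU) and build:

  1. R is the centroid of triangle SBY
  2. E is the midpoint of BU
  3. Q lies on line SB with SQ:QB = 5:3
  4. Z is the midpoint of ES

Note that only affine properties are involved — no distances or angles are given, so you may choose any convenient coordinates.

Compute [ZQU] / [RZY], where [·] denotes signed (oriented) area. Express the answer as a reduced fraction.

[ZQU]:[RZY] = -7/4

Set Y = (0, 0), B = (1, 0), U = (0, 1), S = (1, 4); any affine frame gives the same invariant.
1. R is the centroid of triangle SBY ⇒ R = (2/3, 4/3)
2. E is the midpoint of BU ⇒ E = (1/2, 1/2)
3. Q lies on line SB with SQ:QB = 5:3 ⇒ Q = (1, 3/2)
4. Z is the midpoint of ES ⇒ Z = (3/4, 9/4)
2·[ZQU] = -7/8, 2·[RZY] = 1/2
[ZQU]:[RZY] = -7/8:1/2 = -7/4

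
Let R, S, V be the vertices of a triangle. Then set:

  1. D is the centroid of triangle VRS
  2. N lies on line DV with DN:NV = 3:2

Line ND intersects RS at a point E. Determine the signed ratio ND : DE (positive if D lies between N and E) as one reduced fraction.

ND:DE = 6/5

Assign R = (0, 0), S = (1, 0), V = (0, 1) — the answer is frame-independent, so this choice is without loss of generality.
1. D is the centroid of triangle VRS ⇒ D = (1/3, 1/3)
2. N lies on line DV with DN:NV = 3:2 ⇒ N = (2/15, 11/15)
line ND meets RS at E = (1/2, 0)
D = N + t·(E−N) with t = 6/11, so ND:DE = 6/11:5/11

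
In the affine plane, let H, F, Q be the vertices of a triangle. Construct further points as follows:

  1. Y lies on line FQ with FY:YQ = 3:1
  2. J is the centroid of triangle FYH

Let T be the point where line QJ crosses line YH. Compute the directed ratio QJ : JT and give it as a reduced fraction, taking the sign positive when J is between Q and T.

QJ:JT = -2

Assign H = (0, 0), F = (1, 0), Q = (0, 1) — the answer is frame-independent, so this choice is without loss of generality.
1. Y lies on line FQ with FY:YQ = 3:1 ⇒ Y = (1/4, 3/4)
2. J is the centroid of triangle FYH ⇒ J = (5/12, 1/4)
line QJ meets YH at T = (5/24, 5/8)
J = Q + t·(T−Q) with t = 2, so QJ:JT = 2:-1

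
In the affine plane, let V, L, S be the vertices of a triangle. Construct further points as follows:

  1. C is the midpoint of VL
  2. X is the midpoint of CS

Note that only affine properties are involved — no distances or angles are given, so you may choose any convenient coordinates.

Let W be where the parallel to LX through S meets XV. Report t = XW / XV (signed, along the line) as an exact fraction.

Assign V = (0, 0), L = (1, 0), S = (0, 1) — the answer is frame-independent, so this choice is without loss of generality.
1. C is the midpoint of VL ⇒ C = (1/2, 0)
2. X is the midpoint of CS ⇒ X = (1/4, 1/2)
through S parallel to LX: direction (-3/4, 1/2); meets XV at W = (3/8, 3/4)
W = X + t·(V−X) with t = -1/2

t = -1/2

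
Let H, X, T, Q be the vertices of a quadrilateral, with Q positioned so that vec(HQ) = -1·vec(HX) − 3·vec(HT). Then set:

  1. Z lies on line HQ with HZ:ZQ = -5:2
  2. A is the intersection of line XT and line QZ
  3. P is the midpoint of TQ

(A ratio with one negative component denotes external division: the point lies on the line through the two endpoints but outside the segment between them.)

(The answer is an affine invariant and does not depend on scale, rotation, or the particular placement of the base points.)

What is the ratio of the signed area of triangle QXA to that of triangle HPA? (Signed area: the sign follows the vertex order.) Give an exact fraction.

Assign H = (0, 0), X = (1, 0), T = (0, 1), Q = (-1, -3) — the answer is frame-independent, so this choice is without loss of generality.
1. Z lies on line HQ with HZ:ZQ = -5:2 ⇒ Z = (-5/3, -5)
2. A is the intersection of line XT and line QZ ⇒ A = (1/4, 3/4)
3. P is the midpoint of TQ ⇒ P = (-1/2, -1)
2·[QXA] = 15/4, 2·[HPA] = -1/8
[QXA]:[HPA] = 15/4:-1/8 = -30

[QXA]:[HPA] = -30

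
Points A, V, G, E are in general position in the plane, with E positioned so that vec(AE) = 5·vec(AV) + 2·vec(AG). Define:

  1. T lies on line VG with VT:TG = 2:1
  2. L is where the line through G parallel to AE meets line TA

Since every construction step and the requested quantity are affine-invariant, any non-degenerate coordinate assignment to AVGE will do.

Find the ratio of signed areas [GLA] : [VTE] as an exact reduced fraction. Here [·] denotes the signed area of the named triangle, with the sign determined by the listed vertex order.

[GLA]:[VTE] = 5/32

Work in coordinates with A = (0, 0), V = (1, 0), G = (0, 1), E = (5, 2).
1. T lies on line VG with VT:TG = 2:1 ⇒ T = (1/3, 2/3)
2. L is where the line through G parallel to AE meets line TA ⇒ L = (5/8, 5/4)
2·[GLA] = -5/8, 2·[VTE] = -4
[GLA]:[VTE] = -5/8:-4 = 5/32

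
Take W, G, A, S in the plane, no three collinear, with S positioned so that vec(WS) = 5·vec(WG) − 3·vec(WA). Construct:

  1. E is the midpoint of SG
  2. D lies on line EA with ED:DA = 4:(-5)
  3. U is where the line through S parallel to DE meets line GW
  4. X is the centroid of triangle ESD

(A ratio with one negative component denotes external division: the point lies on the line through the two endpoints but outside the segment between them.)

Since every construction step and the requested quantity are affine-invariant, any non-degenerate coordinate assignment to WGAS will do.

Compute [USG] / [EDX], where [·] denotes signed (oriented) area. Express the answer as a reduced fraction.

[USG]:[EDX] = -9/5

Choose coordinates W = (0, 0), G = (1, 0), A = (0, 1), S = (5, -3).
1. E is the midpoint of SG ⇒ E = (3, -3/2)
2. D lies on line EA with ED:DA = 4:(-5) ⇒ D = (15, -23/2)
3. U is where the line through S parallel to DE meets line GW ⇒ U = (7/5, 0)
4. X is the centroid of triangle ESD ⇒ X = (23/3, -16/3)
2·[USG] = -6/5, 2·[EDX] = 2/3
[USG]:[EDX] = -6/5:2/3 = -9/5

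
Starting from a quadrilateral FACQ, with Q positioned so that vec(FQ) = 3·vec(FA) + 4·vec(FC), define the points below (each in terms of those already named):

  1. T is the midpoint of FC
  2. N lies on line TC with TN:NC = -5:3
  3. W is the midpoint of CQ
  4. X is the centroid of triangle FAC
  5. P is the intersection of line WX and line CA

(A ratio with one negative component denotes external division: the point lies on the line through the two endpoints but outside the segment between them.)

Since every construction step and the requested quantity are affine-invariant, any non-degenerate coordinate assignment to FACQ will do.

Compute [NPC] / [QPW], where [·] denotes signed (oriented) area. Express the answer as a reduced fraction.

Assign F = (0, 0), A = (1, 0), C = (0, 1), Q = (3, 4) — the answer is frame-independent, so this choice is without loss of generality.
1. T is the midpoint of FC ⇒ T = (0, 1/2)
2. N lies on line TC with TN:NC = -5:3 ⇒ N = (0, 7/4)
3. W is the midpoint of CQ ⇒ W = (3/2, 5/2)
4. X is the centroid of triangle FAC ⇒ X = (1/3, 1/3)
5. P is the intersection of line WX and line CA ⇒ P = (9/20, 11/20)
2·[NPC] = -27/80, 2·[QPW] = -27/20
[NPC]:[QPW] = -27/80:-27/20 = 1/4

[NPC]:[QPW] = 1/4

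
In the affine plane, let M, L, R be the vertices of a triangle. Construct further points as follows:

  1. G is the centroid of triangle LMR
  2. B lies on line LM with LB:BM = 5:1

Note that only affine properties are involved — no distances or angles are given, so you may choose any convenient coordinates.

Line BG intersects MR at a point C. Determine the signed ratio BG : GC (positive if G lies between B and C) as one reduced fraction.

BG:GC = -1/2

Work in coordinates with M = (0, 0), L = (1, 0), R = (0, 1).
1. G is the centroid of triangle LMR ⇒ G = (1/3, 1/3)
2. B lies on line LM with LB:BM = 5:1 ⇒ B = (1/6, 0)
line BG meets MR at C = (0, -1/3)
G = B + t·(C−B) with t = -1, so BG:GC = -1:2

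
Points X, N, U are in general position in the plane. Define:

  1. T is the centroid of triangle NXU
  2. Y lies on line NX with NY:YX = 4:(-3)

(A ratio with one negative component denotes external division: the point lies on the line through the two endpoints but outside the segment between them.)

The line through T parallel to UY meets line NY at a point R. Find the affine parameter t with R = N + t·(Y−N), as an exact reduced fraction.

t = 5/12

Assign X = (0, 0), N = (1, 0), U = (0, 1) — the answer is frame-independent, so this choice is without loss of generality.
1. T is the centroid of triangle NXU ⇒ T = (1/3, 1/3)
2. Y lies on line NX with NY:YX = 4:(-3) ⇒ Y = (-3, 0)
through T parallel to UY: direction (-3, -1); meets NY at R = (-2/3, 0)
R = N + t·(Y−N) with t = 5/12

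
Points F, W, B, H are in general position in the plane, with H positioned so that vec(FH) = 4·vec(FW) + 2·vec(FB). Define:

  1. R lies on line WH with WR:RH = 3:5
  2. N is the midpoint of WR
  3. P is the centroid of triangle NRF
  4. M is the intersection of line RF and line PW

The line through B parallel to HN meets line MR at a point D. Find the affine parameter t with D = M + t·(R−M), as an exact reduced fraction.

Set F = (0, 0), W = (1, 0), B = (0, 1), H = (4, 2); any affine frame gives the same invariant.
1. R lies on line WH with WR:RH = 3:5 ⇒ R = (17/8, 3/4)
2. N is the midpoint of WR ⇒ N = (25/16, 3/8)
3. P is the centroid of triangle NRF ⇒ P = (59/48, 3/8)
4. M is the intersection of line RF and line PW ⇒ M = (51/40, 9/20)
through B parallel to HN: direction (-39/16, -13/8); meets MR at D = (-51/16, -9/8)
D = M + t·(R−M) with t = -21/4

t = -21/4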